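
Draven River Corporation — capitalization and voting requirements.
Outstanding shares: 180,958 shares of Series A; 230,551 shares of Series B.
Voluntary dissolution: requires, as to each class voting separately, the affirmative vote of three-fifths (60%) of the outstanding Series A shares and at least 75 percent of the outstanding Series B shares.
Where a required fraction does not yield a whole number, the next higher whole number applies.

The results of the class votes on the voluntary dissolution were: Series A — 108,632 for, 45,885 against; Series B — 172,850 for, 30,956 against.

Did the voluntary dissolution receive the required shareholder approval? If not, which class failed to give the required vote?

Not approved — the Series B shares did not give the required vote.

Series A: 3/5 of 180958 = 108574.80, rounded up to 108575; 108,575 required, 108,632 in favor — approved.
Series B: 3/4 of 230551 = 172913.25, rounded up to 172914; 172,914 required, 172,850 in favor — not approved.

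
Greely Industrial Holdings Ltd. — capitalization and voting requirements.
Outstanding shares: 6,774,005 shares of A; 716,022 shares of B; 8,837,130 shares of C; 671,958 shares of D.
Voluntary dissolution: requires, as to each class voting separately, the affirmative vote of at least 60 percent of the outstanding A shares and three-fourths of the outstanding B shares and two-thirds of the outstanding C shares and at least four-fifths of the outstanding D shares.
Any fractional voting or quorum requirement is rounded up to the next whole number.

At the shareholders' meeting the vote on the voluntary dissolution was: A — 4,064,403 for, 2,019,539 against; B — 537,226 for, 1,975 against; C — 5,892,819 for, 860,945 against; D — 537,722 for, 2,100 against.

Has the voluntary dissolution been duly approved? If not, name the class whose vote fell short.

Approved — every class gave the required vote.

A: 3/5 of 6774005 = 4064403; 4,064,403 required, 4,064,403 in favor — approved.
B: 3/4 of 716022 = 537016.50, rounded up to 537017; 537,017 required, 537,226 in favor — approved.
C: 2/3 of 8837130 = 5891420; 5,891,420 required, 5,892,819 in favor — approved.
D: 4/5 of 671958 = 537566.40, rounded up to 537567; 537,567 required, 537,722 in favor — approved.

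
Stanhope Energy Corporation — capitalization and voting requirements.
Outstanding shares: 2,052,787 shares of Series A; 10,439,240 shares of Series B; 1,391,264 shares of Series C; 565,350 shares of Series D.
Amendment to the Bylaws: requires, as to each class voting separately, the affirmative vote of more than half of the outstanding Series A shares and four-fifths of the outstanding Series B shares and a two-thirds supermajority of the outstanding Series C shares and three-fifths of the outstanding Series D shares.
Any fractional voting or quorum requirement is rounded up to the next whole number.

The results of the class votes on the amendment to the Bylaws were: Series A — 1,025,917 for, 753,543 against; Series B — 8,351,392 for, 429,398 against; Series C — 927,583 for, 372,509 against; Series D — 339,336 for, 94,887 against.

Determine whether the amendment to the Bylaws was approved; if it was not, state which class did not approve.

Series A: a majority of 2052787 is 1026394; 1,026,394 required, 1,025,917 in favor — not approved.
Series B: 4/5 of 10439240 = 8351392; 8,351,392 required, 8,351,392 in favor — approved.
Series C: 2/3 of 1391264 = 927509.33, rounded up to 927510; 927,510 required, 927,583 in favor — approved.
Series D: 3/5 of 565350 = 339210; 339,210 required, 339,336 in favor — approved.

Not approved — the Series A shares did not give the required vote.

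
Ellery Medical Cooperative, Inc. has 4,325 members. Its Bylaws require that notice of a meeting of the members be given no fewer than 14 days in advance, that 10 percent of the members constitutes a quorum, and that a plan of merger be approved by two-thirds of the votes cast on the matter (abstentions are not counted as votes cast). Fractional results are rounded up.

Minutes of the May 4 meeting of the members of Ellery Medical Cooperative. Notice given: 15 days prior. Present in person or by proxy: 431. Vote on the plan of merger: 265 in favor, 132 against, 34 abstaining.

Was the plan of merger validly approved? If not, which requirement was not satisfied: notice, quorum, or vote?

Invalid — quorum requirement not satisfied.

Notice: 15 days given; 14 required. Satisfied.
Quorum: 10% of 4,325 = 432.50, rounded up to 433; 431 present. Not satisfied.
Vote: requires two-thirds of the votes cast (431 − 34 abstaining = 397); 2/3 of 397 = 264.67, rounded up to 265, so 265 needed; 265 in favor. Satisfied.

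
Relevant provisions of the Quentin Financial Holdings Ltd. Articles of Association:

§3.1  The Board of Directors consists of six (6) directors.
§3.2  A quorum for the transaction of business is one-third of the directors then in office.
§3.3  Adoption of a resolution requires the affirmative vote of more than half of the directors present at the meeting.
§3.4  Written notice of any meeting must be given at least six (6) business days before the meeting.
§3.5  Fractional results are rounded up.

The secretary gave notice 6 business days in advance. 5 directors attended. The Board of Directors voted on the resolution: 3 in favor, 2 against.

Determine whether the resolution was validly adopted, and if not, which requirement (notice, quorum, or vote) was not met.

Notice: 6 business days given; 6 required (6 ≥ 6). Satisfied.
Quorum: 5 present; quorum is 2. Satisfied.
Vote: the resolution requires a majority of the directors present (5). A majority of 5 is 3, so 3 affirmative votes are needed; 3 voted in favor. Satisfied.

Valid — all requirements satisfied.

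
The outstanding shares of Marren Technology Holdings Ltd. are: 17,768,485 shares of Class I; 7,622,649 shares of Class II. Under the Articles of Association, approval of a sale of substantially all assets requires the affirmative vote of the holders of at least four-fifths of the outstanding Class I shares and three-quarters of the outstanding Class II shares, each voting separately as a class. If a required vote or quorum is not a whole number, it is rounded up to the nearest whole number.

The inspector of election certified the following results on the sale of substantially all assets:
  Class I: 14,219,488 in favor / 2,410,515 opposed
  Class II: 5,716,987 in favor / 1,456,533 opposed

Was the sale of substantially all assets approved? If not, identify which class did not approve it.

Class I: 4/5 of 17768485 = 14214788; 14,214,788 required, 14,219,488 in favor — approved.
Class II: 3/4 of 7622649 = 5716986.75, rounded up to 5716987; 5,716,987 required, 5,716,987 in favor — approved.

Approved — every class gave the required vote.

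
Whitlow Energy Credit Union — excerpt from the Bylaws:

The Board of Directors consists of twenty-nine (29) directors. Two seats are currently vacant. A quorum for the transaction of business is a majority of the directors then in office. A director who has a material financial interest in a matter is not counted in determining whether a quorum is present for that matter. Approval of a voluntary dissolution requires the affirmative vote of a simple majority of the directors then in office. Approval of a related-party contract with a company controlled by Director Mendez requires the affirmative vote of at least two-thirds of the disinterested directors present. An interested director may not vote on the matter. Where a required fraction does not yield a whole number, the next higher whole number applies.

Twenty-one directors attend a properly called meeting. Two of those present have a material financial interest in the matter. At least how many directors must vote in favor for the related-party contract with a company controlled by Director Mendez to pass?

The related-party contract with a company controlled by Director Mendez requires two-thirds of the disinterested directors present (21 − 2 = 19).
2/3 of 19 = 12.67, rounded up to 13.

13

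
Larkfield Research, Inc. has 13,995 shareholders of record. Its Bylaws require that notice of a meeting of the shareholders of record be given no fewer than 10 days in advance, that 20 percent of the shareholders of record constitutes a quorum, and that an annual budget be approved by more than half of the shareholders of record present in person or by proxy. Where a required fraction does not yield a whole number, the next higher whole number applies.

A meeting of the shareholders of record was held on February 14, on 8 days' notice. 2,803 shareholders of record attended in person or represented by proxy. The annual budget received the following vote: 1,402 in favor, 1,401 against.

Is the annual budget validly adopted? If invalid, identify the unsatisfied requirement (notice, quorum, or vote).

Notice: 8 days given; 10 required. Not satisfied.
Quorum: 20% of 13,995 = 2,799; 2,803 present. Satisfied.
Vote: requires a majority of those present (2,803); a majority of 2803 is 1402, so 1,402 needed; 1,402 in favor. Satisfied.

Invalid — notice requirement not satisfied.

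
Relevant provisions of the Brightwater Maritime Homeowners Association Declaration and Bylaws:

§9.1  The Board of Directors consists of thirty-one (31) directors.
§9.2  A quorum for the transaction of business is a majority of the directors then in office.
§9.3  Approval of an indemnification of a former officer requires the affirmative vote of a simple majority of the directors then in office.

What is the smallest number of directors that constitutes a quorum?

A majority of 31 is 16.

16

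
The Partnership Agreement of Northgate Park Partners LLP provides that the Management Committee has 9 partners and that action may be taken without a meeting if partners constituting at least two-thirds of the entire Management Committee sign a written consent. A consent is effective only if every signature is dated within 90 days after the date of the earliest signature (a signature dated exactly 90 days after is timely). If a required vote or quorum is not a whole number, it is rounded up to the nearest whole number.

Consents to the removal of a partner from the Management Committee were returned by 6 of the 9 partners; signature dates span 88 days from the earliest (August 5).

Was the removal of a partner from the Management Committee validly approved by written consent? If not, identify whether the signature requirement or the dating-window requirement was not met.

Signatures required: at least two-thirds of 9 — 2/3 of 9 = 6, so 6 needed; 6 signed. Sufficient.
Dating window: the latest signature is 88 days after the earliest; the limit is 90 days. Within the window.

Effective — both the signature and dating-window requirements are satisfied.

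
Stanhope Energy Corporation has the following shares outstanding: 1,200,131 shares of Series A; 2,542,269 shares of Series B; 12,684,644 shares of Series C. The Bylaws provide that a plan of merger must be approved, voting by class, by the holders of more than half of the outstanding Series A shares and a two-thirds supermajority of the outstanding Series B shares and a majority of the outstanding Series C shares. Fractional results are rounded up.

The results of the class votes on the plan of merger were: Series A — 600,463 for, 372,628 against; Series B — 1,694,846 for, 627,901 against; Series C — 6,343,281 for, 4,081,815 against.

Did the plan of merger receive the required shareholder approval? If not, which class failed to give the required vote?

Approved — every class gave the required vote.

Series A: a majority of 1200131 is 600066; 600,066 required, 600,463 in favor — approved.
Series B: 2/3 of 2542269 = 1694846; 1,694,846 required, 1,694,846 in favor — approved.
Series C: a majority of 12684644 is 6342323; 6,342,323 required, 6,343,281 in favor — approved.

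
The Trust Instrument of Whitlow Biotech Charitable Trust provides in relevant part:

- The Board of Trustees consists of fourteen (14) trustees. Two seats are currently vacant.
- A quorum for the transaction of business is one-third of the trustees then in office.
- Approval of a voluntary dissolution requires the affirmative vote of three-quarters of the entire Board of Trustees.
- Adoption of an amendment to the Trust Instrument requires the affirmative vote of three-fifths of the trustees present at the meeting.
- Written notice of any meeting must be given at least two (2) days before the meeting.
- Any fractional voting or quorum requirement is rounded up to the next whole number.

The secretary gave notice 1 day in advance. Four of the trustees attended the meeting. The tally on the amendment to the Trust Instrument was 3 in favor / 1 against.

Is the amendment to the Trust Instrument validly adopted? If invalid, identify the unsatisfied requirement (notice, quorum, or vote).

Notice: 1 day given; 2 required (1 < 2). Not satisfied.
Quorum: 4 present; quorum is 4. Satisfied.
Vote: the amendment to the Trust Instrument requires three-fifths of the trustees present (4). 3/5 of 4 = 2.40, rounded up to 3, so 3 affirmative votes are needed; 3 voted in favor. Satisfied.

Invalid — notice requirement not satisfied.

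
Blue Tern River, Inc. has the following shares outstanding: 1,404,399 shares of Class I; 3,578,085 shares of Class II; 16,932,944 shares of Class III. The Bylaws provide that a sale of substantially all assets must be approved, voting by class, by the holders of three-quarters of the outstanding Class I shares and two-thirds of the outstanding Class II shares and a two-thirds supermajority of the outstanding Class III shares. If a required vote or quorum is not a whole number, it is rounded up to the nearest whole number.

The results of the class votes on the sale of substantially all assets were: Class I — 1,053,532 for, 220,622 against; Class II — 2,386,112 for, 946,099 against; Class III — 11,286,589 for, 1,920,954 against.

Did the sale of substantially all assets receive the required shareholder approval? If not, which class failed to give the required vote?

Class I: 3/4 of 1404399 = 1053299.25, rounded up to 1053300; 1,053,300 required, 1,053,532 in favor — approved.
Class II: 2/3 of 3578085 = 2385390; 2,385,390 required, 2,386,112 in favor — approved.
Class III: 2/3 of 16932944 = 11288629.33, rounded up to 11288630; 11,288,630 required, 11,286,589 in favor — not approved.

Not approved — the Class III shares did not give the required vote.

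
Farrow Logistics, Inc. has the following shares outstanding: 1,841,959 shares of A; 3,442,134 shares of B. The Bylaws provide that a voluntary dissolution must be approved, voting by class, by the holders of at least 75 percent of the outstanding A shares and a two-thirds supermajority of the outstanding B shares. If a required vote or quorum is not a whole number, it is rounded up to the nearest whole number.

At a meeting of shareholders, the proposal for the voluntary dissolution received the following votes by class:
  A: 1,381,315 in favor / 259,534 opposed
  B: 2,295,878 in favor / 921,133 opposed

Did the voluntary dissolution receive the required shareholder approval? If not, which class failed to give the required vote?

A: 3/4 of 1841959 = 1381469.25, rounded up to 1381470; 1,381,470 required, 1,381,315 in favor — not approved.
B: 2/3 of 3442134 = 2294756; 2,294,756 required, 2,295,878 in favor — approved.

Not approved — the A shares did not give the required vote.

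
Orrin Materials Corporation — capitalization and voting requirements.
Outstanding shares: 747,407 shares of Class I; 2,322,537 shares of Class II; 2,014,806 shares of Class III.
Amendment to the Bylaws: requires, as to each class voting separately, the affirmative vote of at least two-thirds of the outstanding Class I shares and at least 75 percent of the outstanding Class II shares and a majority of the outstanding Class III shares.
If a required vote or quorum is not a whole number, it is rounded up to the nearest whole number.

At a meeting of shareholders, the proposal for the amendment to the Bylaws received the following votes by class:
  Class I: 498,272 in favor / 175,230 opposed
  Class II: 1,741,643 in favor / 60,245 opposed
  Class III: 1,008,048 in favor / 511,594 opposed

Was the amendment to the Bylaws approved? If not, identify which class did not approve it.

Not approved — the Class II shares did not give the required vote.

Class I: 2/3 of 747407 = 498271.33, rounded up to 498272; 498,272 required, 498,272 in favor — approved.
Class II: 3/4 of 2322537 = 1741902.75, rounded up to 1741903; 1,741,903 required, 1,741,643 in favor — not approved.
Class III: a majority of 2014806 is 1007404; 1,007,404 required, 1,008,048 in favor — approved.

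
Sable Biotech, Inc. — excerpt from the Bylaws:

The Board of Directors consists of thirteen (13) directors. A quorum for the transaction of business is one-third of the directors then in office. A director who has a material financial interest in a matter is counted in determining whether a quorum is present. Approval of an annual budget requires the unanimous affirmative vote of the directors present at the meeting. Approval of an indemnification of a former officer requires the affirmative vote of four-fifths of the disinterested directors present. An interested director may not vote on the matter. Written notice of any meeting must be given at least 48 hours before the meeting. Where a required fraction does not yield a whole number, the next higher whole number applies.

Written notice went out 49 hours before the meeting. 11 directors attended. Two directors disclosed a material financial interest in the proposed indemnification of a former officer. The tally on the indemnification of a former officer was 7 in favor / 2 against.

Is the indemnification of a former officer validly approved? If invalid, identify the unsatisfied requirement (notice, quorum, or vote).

Invalid — vote requirement not satisfied.

Notice: 49 hours given; 48 required (49 ≥ 48). Satisfied.
Quorum: 11 present (interested directors count toward quorum); quorum is 5. Satisfied.
Vote: the indemnification of a former officer requires four-fifths of the disinterested directors present (11 − 2 = 9). 4/5 of 9 = 7.20, rounded up to 8, so 8 affirmative votes are needed; 7 voted in favor. Not satisfied.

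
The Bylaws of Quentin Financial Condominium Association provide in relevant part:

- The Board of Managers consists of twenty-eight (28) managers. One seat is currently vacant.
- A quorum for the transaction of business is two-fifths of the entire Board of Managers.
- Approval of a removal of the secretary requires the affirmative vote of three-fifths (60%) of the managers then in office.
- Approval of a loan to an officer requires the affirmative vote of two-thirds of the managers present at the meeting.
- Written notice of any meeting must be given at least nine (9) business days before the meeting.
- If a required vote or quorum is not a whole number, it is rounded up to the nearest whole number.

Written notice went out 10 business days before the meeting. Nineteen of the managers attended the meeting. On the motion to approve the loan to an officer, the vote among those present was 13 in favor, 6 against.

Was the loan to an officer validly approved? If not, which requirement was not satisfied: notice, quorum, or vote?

Valid — all requirements satisfied.

Notice: 10 business days given; 9 required (10 ≥ 9). Satisfied.
Quorum: 19 present; quorum is 12. Satisfied.
Vote: the loan to an officer requires two-thirds of the managers present (19). 2/3 of 19 = 12.67, rounded up to 13, so 13 affirmative votes are needed; 13 voted in favor. Satisfied.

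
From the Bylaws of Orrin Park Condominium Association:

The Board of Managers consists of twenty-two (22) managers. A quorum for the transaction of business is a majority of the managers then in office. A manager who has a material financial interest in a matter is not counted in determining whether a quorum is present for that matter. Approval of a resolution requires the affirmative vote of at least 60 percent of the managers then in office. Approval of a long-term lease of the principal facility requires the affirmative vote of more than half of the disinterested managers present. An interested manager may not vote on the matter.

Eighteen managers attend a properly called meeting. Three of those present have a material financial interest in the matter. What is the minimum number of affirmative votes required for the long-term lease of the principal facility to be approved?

8

The long-term lease of the principal facility requires a majority of the disinterested managers present (18 − 3 = 15).
A majority of 15 is 8.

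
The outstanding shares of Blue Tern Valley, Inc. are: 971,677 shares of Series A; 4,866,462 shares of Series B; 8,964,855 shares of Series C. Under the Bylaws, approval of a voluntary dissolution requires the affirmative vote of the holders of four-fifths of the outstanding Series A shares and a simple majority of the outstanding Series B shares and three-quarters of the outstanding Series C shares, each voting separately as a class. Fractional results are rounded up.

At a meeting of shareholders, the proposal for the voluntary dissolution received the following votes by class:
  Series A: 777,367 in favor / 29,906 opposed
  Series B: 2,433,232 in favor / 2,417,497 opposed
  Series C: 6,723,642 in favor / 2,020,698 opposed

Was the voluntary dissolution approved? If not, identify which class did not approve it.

Series A: 4/5 of 971677 = 777341.60, rounded up to 777342; 777,342 required, 777,367 in favor — approved.
Series B: a majority of 4866462 is 2433232; 2,433,232 required, 2,433,232 in favor — approved.
Series C: 3/4 of 8964855 = 6723641.25, rounded up to 6723642; 6,723,642 required, 6,723,642 in favor — approved.

Approved — every class gave the required vote.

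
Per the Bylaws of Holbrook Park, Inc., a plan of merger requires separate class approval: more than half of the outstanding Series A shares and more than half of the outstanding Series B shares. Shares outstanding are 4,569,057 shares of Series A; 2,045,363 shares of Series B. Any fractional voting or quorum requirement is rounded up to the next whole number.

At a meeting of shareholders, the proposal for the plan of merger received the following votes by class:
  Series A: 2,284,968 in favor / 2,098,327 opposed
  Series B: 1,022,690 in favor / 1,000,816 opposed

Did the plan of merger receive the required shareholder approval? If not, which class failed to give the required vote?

Approved — every class gave the required vote.

Series A: a majority of 4569057 is 2284529; 2,284,529 required, 2,284,968 in favor — approved.
Series B: a majority of 2045363 is 1022682; 1,022,682 required, 1,022,690 in favor — approved.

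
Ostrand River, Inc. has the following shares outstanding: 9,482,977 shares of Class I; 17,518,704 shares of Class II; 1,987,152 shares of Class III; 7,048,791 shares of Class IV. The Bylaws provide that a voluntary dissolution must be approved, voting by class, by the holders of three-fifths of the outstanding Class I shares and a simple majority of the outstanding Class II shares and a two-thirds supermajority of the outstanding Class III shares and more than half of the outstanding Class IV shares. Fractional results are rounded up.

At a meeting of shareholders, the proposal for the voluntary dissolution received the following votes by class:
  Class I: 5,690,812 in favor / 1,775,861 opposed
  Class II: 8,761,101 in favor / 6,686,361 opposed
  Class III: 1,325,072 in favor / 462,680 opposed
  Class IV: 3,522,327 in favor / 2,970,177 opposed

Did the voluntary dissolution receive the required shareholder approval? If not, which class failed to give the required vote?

Not approved — the Class IV shares did not give the required vote.

Class I: 3/5 of 9482977 = 5689786.20, rounded up to 5689787; 5,689,787 required, 5,690,812 in favor — approved.
Class II: a majority of 17518704 is 8759353; 8,759,353 required, 8,761,101 in favor — approved.
Class III: 2/3 of 1987152 = 1324768; 1,324,768 required, 1,325,072 in favor — approved.
Class IV: a majority of 7048791 is 3524396; 3,524,396 required, 3,522,327 in favor — not approved.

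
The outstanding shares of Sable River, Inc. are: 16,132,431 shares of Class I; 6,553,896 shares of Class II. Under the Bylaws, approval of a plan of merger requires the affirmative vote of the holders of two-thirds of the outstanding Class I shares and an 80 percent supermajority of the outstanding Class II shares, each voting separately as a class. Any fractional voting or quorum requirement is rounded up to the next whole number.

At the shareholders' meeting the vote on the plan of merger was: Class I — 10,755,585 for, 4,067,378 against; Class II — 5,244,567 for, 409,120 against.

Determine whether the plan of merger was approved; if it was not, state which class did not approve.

Class I: 2/3 of 16132431 = 10754954; 10,754,954 required, 10,755,585 in favor — approved.
Class II: 4/5 of 6553896 = 5243116.80, rounded up to 5243117; 5,243,117 required, 5,244,567 in favor — approved.

Approved — every class gave the required vote.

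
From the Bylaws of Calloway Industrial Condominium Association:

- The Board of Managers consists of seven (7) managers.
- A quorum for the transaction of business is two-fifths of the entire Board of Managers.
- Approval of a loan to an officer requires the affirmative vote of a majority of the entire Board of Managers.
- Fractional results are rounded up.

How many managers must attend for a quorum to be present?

2/5 of 7 = 2.80, rounded up to 3.

3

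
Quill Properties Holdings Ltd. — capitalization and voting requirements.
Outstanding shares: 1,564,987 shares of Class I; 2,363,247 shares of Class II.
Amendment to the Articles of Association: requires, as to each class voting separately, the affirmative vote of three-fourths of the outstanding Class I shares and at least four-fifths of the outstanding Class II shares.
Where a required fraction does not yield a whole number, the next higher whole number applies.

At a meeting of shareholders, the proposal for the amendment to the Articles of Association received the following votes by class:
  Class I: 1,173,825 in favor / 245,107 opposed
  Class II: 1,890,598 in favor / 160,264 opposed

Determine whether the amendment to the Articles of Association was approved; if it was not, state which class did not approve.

Approved — every class gave the required vote.

Class I: 3/4 of 1564987 = 1173740.25, rounded up to 1173741; 1,173,741 required, 1,173,825 in favor — approved.
Class II: 4/5 of 2363247 = 1890597.60, rounded up to 1890598; 1,890,598 required, 1,890,598 in favor — approved.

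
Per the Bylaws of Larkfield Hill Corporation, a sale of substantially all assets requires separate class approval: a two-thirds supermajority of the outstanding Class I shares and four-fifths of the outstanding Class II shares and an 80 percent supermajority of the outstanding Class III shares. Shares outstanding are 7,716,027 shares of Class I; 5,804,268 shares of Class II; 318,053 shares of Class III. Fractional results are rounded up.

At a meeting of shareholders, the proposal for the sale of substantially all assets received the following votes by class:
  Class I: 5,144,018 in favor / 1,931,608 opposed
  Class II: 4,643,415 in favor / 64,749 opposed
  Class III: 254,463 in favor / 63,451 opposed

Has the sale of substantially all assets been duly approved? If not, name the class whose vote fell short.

Class I: 2/3 of 7716027 = 5144018; 5,144,018 required, 5,144,018 in favor — approved.
Class II: 4/5 of 5804268 = 4643414.40, rounded up to 4643415; 4,643,415 required, 4,643,415 in favor — approved.
Class III: 4/5 of 318053 = 254442.40, rounded up to 254443; 254,443 required, 254,463 in favor — approved.

Approved — every class gave the required vote.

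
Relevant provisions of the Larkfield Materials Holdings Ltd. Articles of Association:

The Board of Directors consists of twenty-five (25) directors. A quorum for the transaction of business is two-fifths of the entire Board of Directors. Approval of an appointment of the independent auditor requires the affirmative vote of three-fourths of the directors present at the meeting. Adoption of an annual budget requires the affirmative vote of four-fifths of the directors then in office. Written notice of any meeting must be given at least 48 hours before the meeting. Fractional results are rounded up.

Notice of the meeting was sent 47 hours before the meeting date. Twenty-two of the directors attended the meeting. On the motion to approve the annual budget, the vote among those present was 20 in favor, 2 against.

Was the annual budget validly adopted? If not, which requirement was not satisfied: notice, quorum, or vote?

Notice: 47 hours given; 48 required (47 < 48). Not satisfied.
Quorum: 22 present; quorum is 10. Satisfied.
Vote: the annual budget requires four-fifths of the directors then in office (25). 4/5 of 25 = 20, so 20 affirmative votes are needed; 20 voted in favor. Satisfied.

Invalid — notice requirement not satisfied.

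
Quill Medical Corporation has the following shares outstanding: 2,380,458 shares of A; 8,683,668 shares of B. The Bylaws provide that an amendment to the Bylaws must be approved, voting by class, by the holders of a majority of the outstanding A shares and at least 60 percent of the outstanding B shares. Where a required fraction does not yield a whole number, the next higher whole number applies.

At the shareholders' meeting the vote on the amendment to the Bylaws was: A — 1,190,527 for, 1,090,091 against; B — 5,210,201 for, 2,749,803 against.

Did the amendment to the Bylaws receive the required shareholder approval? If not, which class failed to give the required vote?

A: a majority of 2380458 is 1190230; 1,190,230 required, 1,190,527 in favor — approved.
B: 3/5 of 8683668 = 5210200.80, rounded up to 5210201; 5,210,201 required, 5,210,201 in favor — approved.

Approved — every class gave the required vote.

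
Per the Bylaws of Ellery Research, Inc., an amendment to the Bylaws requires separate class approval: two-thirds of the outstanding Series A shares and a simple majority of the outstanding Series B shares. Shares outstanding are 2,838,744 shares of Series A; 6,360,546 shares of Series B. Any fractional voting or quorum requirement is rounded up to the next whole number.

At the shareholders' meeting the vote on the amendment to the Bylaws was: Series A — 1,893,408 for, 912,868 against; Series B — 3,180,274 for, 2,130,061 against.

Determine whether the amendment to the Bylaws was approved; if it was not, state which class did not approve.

Series A: 2/3 of 2838744 = 1892496; 1,892,496 required, 1,893,408 in favor — approved.
Series B: a majority of 6360546 is 3180274; 3,180,274 required, 3,180,274 in favor — approved.

Approved — every class gave the required vote.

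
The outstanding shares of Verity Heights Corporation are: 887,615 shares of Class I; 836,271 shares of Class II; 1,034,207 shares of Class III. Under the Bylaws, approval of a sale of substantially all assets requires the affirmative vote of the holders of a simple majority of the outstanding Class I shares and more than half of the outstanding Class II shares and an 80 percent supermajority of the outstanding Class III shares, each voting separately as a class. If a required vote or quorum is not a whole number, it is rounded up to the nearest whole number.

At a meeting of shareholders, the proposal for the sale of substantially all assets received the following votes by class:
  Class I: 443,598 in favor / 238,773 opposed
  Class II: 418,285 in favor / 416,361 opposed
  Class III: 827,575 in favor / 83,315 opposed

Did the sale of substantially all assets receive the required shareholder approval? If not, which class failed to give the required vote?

Class I: a majority of 887615 is 443808; 443,808 required, 443,598 in favor — not approved.
Class II: a majority of 836271 is 418136; 418,136 required, 418,285 in favor — approved.
Class III: 4/5 of 1034207 = 827365.60, rounded up to 827366; 827,366 required, 827,575 in favor — approved.

Not approved — the Class I shares did not give the required vote.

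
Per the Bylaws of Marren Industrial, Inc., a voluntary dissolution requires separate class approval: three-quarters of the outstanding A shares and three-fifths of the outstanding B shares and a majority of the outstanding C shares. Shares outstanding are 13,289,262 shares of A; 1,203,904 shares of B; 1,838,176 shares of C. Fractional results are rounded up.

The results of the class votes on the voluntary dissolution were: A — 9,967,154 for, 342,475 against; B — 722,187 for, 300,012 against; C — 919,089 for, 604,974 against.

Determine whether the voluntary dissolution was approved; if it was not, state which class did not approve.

Not approved — the B shares did not give the required vote.

A: 3/4 of 13289262 = 9966946.50, rounded up to 9966947; 9,966,947 required, 9,967,154 in favor — approved.
B: 3/5 of 1203904 = 722342.40, rounded up to 722343; 722,343 required, 722,187 in favor — not approved.
C: a majority of 1838176 is 919089; 919,089 required, 919,089 in favor — approved.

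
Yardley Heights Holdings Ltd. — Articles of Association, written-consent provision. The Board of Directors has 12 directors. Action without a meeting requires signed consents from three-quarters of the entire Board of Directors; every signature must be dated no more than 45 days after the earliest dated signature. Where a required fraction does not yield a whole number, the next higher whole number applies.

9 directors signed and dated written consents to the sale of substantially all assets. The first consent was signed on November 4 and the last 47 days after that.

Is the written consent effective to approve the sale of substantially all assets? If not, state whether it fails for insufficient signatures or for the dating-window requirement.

Signatures required: three-quarters of 12 — 3/4 of 12 = 9, so 9 needed; 9 signed. Sufficient.
Dating window: the latest signature is 47 days after the earliest; the limit is 45 days. Outside the window.

Not effective — dating-window requirement not satisfied.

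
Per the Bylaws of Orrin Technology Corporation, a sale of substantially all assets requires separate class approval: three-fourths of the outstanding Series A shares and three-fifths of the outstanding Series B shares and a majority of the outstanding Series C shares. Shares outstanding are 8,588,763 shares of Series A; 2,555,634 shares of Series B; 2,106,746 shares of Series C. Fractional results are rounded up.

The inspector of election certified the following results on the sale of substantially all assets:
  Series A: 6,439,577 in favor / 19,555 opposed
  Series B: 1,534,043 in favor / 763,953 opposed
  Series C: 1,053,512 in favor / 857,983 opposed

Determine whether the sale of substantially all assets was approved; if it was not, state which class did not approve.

Series A: 3/4 of 8588763 = 6441572.25, rounded up to 6441573; 6,441,573 required, 6,439,577 in favor — not approved.
Series B: 3/5 of 2555634 = 1533380.40, rounded up to 1533381; 1,533,381 required, 1,534,043 in favor — approved.
Series C: a majority of 2106746 is 1053374; 1,053,374 required, 1,053,512 in favor — approved.

Not approved — the Series A shares did not give the required vote.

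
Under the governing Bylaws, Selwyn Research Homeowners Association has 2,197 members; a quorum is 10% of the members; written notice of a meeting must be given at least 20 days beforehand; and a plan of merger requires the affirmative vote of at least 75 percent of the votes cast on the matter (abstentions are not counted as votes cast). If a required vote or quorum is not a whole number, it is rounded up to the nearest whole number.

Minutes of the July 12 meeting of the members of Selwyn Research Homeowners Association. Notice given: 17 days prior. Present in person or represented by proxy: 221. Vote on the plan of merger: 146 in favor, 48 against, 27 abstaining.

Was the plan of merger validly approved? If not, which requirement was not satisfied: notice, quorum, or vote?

Notice: 17 days given; 20 required. Not satisfied.
Quorum: 10% of 2,197 = 219.70, rounded up to 220; 221 present. Satisfied.
Vote: requires three-fourths of the votes cast (221 − 27 abstaining = 194); 3/4 of 194 = 145.50, rounded up to 146, so 146 needed; 146 in favor. Satisfied.

Invalid — notice requirement not satisfied.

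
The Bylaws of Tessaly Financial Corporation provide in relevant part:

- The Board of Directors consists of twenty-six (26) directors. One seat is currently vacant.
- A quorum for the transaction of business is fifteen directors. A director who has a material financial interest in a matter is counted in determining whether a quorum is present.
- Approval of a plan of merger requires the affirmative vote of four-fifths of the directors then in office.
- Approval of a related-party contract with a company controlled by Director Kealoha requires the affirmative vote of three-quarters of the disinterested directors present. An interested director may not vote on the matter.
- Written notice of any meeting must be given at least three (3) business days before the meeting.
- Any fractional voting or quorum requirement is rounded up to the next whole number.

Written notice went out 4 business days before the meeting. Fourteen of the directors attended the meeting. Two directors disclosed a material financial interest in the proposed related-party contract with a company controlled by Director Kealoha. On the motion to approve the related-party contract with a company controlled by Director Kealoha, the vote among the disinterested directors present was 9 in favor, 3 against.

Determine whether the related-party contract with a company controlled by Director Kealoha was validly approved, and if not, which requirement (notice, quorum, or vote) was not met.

Notice: 4 business days given; 3 required (4 ≥ 3). Satisfied.
Quorum: 14 present (interested directors count toward quorum); quorum is 15. Not satisfied.
Vote: the related-party contract with a company controlled by Director Kealoha requires three-fourths of the disinterested directors present (14 − 2 = 12). 3/4 of 12 = 9, so 9 affirmative votes are needed; 9 voted in favor. Satisfied. (Moot — without a quorum no business can be validly transacted.)

Invalid — quorum requirement not satisfied.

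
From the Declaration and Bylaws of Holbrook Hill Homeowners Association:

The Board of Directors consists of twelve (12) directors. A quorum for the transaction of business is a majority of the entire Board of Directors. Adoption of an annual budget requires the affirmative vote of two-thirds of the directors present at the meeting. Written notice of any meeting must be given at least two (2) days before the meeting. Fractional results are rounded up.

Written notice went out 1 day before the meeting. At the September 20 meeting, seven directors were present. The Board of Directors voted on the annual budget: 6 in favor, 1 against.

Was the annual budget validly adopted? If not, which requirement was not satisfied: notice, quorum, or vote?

Invalid — notice requirement not satisfied.

Notice: 1 day given; 2 required (1 < 2). Not satisfied.
Quorum: 7 present; quorum is 7. Satisfied.
Vote: the annual budget requires two-thirds of the directors present (7). 2/3 of 7 = 4.67, rounded up to 5, so 5 affirmative votes are needed; 6 voted in favor. Satisfied.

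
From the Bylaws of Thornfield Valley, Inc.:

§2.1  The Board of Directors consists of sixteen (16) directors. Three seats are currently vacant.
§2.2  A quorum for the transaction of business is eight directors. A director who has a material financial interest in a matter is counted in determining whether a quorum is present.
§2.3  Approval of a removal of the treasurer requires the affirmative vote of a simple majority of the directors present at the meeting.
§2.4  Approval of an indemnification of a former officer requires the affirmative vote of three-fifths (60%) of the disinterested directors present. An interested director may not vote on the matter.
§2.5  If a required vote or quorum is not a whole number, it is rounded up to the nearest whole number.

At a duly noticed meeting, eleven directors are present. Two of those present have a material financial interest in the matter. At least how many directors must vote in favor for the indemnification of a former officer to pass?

The indemnification of a former officer requires three-fifths of the disinterested directors present (11 − 2 = 9).
3/5 of 9 = 5.40, rounded up to 6.

6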